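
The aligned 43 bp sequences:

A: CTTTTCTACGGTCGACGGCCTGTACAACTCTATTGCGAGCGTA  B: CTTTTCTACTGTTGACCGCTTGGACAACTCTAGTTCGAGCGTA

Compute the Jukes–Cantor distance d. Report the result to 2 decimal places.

The sequences differ at 7 of 43 sites (10, 13, 17, 20, 23, 33, 35), so p = 7/43 ≈ 0.162791.
d = −(3/4) ln(1 − 4p/3) = −0.75 ln(1 − 0.217055) = −0.75 ln(0.782945)
  = −0.75 × (-0.244693) = 0.183520 substitutions/site.

0.18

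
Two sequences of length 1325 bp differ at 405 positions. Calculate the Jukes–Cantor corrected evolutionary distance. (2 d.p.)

0.39

p = 405/1325 ≈ 0.30566.
d = −(3/4) ln(1 − 4p/3) = −0.75 ln(1 − 0.407547) = −0.75 ln(0.592453)
  = −0.75 × (-0.523484) = 0.392613 substitutions/site.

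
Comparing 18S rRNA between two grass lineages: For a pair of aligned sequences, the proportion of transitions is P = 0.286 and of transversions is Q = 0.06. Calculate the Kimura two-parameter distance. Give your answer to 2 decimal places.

Under the Kimura two-parameter model, d = −½ ln(1 − 2P − Q) − ¼ ln(1 − 2Q).
1 − 2P − Q = 0.368, giving −½ ln(0.368) = 0.499836.
1 − 2Q = 0.88, giving −¼ ln(0.88) = 0.031958.
d = 0.499836 + 0.031958 = 0.531794.

0.53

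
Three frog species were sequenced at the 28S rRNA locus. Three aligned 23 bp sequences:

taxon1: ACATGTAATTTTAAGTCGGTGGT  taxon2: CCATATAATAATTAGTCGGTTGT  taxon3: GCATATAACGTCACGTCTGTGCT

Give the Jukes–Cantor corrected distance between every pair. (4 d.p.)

d(taxon1,taxon2) = 0.3206, d(taxon1,taxon3) = 0.4674, d(taxon2,taxon3) = 0.6501

taxon1–taxon2: 6/23 sites differ → p ≈ 0.26087, d = −0.75 ln(1 − 0.347827) = 0.320584 ≈ 0.3206.
taxon1–taxon3: 8/23 sites differ → p ≈ 0.347826, d = −0.75 ln(1 − 0.463768) = 0.467391 ≈ 0.4674.
taxon2–taxon3: 10/23 sites differ → p ≈ 0.434783, d = −0.75 ln(1 − 0.579711) = 0.650110 ≈ 0.6501.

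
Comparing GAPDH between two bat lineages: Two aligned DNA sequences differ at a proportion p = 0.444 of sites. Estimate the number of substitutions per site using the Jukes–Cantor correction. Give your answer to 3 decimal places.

d = −(3/4) ln(1 − 4p/3) = −0.75 ln(1 − 0.592) = −0.75 ln(0.408)
  = −0.75 × (-0.896488) = 0.672366 substitutions/site.

0.672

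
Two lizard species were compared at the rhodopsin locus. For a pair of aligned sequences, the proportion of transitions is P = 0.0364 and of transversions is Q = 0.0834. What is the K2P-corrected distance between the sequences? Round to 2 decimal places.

0.13

Under the Kimura two-parameter model, d = −½ ln(1 − 2P − Q) − ¼ ln(1 − 2Q).
1 − 2P − Q = 0.8438, giving −½ ln(0.8438) = 0.084920.
1 − 2Q = 0.8332, giving −¼ ln(0.8332) = 0.045620.
d = 0.084920 + 0.045620 = 0.130540.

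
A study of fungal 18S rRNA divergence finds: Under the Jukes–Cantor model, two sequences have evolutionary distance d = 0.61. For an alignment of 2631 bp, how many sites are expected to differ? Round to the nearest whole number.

Invert JC69: p = (3/4)(1 − e^(−4d/3)) = 0.75 × (1 − e^(-0.813333)) = 0.75 × (1 − 0.443378) = 0.417467.
Expected differing sites = pL ≈ 0.417467 × 2631 = 1098.355677 ≈ 1098.

1098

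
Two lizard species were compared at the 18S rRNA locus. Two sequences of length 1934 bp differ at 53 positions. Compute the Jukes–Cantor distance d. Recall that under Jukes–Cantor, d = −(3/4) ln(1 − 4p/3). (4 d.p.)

0.0279

p = 53/1934 ≈ 0.027404.
d = −(3/4) ln(1 − 4p/3) = −0.75 ln(1 − 0.036539) = −0.75 ln(0.963461)
  = −0.75 × (-0.037223) = 0.027917 substitutions/site.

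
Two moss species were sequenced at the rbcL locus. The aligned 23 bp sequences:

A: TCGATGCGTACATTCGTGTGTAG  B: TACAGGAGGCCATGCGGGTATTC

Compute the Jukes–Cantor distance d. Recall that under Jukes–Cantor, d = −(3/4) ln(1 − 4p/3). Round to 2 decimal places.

The sequences differ at 11 of 23 sites, so p = 11/23 ≈ 0.478261.
d = −(3/4) ln(1 − 4p/3) = −0.75 ln(1 − 0.637681) = −0.75 ln(0.362319)
  = −0.75 × (-1.015230) = 0.761423 substitutions/site.

0.76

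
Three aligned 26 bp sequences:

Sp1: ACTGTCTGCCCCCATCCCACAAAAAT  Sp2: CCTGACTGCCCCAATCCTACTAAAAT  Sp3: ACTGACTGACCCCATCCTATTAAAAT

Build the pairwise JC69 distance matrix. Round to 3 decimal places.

Sp1–Sp2: 5/26 sites differ → p ≈ 0.192308, d = −0.75 ln(1 − 0.256411) = 0.222200 ≈ 0.222.
Sp1–Sp3: 5/26 sites differ → p ≈ 0.192308, d = −0.75 ln(1 − 0.256411) = 0.222200 ≈ 0.222.
Sp2–Sp3: 4/26 sites differ → p ≈ 0.153846, d = −0.75 ln(1 − 0.205128) = 0.172181 ≈ 0.172.

d(Sp1,Sp2) = 0.222, d(Sp1,Sp3) = 0.222, d(Sp2,Sp3) = 0.172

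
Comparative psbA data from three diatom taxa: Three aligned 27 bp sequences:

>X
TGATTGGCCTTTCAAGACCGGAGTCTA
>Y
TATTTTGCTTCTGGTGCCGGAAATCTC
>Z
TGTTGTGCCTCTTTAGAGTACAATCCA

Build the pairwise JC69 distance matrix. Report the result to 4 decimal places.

X–Y: 13/27 sites differ → p ≈ 0.481481, d = −0.75 ln(1 − 0.641975) = 0.770364 ≈ 0.7704.
X–Z: 12/27 sites differ → p ≈ 0.444444, d = −0.75 ln(1 − 0.592592) = 0.673455 ≈ 0.6735.
Y–Z: 13/27 sites differ → p ≈ 0.481481, d = −0.75 ln(1 − 0.641975) = 0.770364 ≈ 0.7704.

d(X,Y) = 0.7704, d(X,Z) = 0.6735, d(Y,Z) = 0.7704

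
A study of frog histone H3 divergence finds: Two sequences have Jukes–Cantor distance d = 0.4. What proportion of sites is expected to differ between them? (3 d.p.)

0.310

p = (3/4)(1 − e^(−4d/3)) = 0.75 × (1 − e^(-0.533333)) = 0.75 × (1 − 0.586646) = 0.310016.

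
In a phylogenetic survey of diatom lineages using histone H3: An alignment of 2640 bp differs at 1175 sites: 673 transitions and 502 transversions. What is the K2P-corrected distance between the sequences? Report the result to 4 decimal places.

0.7216

P = 673/2640 ≈ 0.254924 and Q = 502/2640 ≈ 0.190152.
Under the Kimura two-parameter model, d = −½ ln(1 − 2P − Q) − ¼ ln(1 − 2Q).
1 − 2P − Q = 0.3, giving −½ ln(0.3) = 0.601986.
1 − 2Q = 0.619696, giving −¼ ln(0.619696) = 0.119632.
d = 0.601986 + 0.119632 = 0.721618.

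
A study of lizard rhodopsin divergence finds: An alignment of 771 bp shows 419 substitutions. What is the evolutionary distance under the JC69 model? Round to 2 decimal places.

0.97

p = 419/771 ≈ 0.54345.
d = −(3/4) ln(1 − 4p/3) = −0.75 ln(1 − 0.7246) = −0.75 ln(0.2754)
  = −0.75 × (-1.289531) = 0.967148 substitutions/site.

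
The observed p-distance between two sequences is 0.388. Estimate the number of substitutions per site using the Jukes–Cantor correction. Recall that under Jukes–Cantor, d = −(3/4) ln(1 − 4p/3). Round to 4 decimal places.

d = −(3/4) ln(1 − 4p/3) = −0.75 ln(1 − 0.517333) = −0.75 ln(0.482667)
  = −0.75 × (-0.728428) = 0.546321 substitutions/site.

0.5463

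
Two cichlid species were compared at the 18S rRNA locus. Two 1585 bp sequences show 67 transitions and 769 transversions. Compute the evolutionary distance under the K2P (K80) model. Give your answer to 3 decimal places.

P = 67/1585 ≈ 0.042271 and Q = 769/1585 ≈ 0.485174.
Under the Kimura two-parameter model, d = −½ ln(1 − 2P − Q) − ¼ ln(1 − 2Q).
1 − 2P − Q = 0.430284, giving −½ ln(0.430284) = 0.421655.
1 − 2Q = 0.029652, giving −¼ ln(0.029652) = 0.879556.
d = 0.421655 + 0.879556 = 1.301211.

1.301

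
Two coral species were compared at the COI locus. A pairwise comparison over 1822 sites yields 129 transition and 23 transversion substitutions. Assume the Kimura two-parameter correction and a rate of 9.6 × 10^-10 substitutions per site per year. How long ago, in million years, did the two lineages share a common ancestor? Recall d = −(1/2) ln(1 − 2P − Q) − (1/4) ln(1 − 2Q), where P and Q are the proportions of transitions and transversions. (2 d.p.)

P = 129/1822 ≈ 0.070801 and Q = 23/1822 ≈ 0.012623.
Under the Kimura two-parameter model, d = −½ ln(1 − 2P − Q) − ¼ ln(1 − 2Q).
1 − 2P − Q = 0.845775, giving −½ ln(0.845775) = 0.083751.
1 − 2Q = 0.974754, giving −¼ ln(0.974754) = 0.006393.
d = 0.083751 + 0.006393 = 0.090144.
Under a molecular clock d = 2μt, so t = d/(2μ) = 0.090144 / (2 × 9.6 × 10^-10) = 46.95 million years.

46.95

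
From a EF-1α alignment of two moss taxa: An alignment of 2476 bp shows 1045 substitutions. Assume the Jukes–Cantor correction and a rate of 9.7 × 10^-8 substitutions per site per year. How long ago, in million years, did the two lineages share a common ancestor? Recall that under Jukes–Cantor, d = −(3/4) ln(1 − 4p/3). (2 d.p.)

3.20

p = 1045/2476 ≈ 0.422052.
d = −(3/4) ln(1 − 4p/3) = −0.75 ln(1 − 0.562736) = −0.75 ln(0.437264)
  = −0.75 × (-0.827218) = 0.620414 substitutions/site.
Under a molecular clock d = 2μt, so t = d/(2μ) = 0.620414 / (2 × 9.7 × 10^-8) = 3.20 million years.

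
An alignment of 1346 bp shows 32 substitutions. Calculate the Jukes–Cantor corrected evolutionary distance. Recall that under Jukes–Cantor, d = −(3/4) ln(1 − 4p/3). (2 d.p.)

0.02

p = 32/1346 ≈ 0.023774.
d = −(3/4) ln(1 − 4p/3) = −0.75 ln(1 − 0.031699) = −0.75 ln(0.968301)
  = −0.75 × (-0.032212) = 0.024159 substitutions/site.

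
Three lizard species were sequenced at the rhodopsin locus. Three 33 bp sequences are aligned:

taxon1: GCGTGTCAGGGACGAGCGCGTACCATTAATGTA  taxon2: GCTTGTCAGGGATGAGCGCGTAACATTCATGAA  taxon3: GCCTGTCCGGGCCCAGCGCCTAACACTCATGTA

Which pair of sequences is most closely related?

taxon1–taxon2: 5/33 differ, p = 0.152, d = 0.169.
taxon1–taxon3: 8/33 differ, p = 0.242, d = 0.293.
taxon2–taxon3: 8/33 differ, p = 0.242, d = 0.293.
The smallest distance is between taxon1 and taxon2.

taxon1 and taxon2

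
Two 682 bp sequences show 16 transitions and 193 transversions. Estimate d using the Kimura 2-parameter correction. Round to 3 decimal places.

P = 16/682 ≈ 0.02346 and Q = 193/682 ≈ 0.282991.
Under the Kimura two-parameter model, d = −½ ln(1 − 2P − Q) − ¼ ln(1 − 2Q).
1 − 2P − Q = 0.670089, giving −½ ln(0.670089) = 0.200172.
1 − 2Q = 0.434018, giving −¼ ln(0.434018) = 0.208667.
d = 0.200172 + 0.208667 = 0.408839.

0.409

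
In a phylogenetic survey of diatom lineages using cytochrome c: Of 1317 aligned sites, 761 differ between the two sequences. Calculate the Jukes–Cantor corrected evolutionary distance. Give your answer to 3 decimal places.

p = 761/1317 ≈ 0.577828.
d = −(3/4) ln(1 − 4p/3) = −0.75 ln(1 − 0.770437) = −0.75 ln(0.229563)
  = −0.75 × (-1.471578) = 1.103684 substitutions/site.

1.104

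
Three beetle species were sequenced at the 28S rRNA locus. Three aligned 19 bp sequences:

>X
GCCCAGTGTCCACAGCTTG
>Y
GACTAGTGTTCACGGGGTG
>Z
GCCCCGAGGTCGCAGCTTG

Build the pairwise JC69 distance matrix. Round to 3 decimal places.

d(X,Y) = 0.410, d(X,Z) = 0.324, d(Y,Z) = 0.749

X–Y: 6/19 sites differ → p ≈ 0.315789, d = −0.75 ln(1 − 0.421052) = 0.409907 ≈ 0.410.
X–Z: 5/19 sites differ → p ≈ 0.263158, d = −0.75 ln(1 − 0.350877) = 0.324100 ≈ 0.324.
Y–Z: 9/19 sites differ → p ≈ 0.473684, d = −0.75 ln(1 − 0.631579) = 0.748897 ≈ 0.749.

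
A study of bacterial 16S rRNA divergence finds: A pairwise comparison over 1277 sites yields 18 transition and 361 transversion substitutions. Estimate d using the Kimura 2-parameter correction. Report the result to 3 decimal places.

P = 18/1277 ≈ 0.014096 and Q = 361/1277 ≈ 0.282694.
Under the Kimura two-parameter model, d = −½ ln(1 − 2P − Q) − ¼ ln(1 − 2Q).
1 − 2P − Q = 0.689114, giving −½ ln(0.689114) = 0.186174.
1 − 2Q = 0.434612, giving −¼ ln(0.434612) = 0.208325.
d = 0.186174 + 0.208325 = 0.394499.

0.394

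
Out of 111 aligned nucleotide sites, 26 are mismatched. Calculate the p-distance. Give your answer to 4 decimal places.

p = 26/111 = 0.234234… ≈ 0.2342 (to 4 d.p.).

0.2342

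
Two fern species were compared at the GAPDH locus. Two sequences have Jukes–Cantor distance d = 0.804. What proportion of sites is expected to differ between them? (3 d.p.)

0.493

p = (3/4)(1 − e^(−4d/3)) = 0.75 × (1 − e^(-1.072)) = 0.75 × (1 − 0.342323) = 0.493258.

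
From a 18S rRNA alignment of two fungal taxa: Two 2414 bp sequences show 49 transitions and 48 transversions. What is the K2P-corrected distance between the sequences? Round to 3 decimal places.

P = 49/2414 ≈ 0.020298 and Q = 48/2414 ≈ 0.019884.
Under the Kimura two-parameter model, d = −½ ln(1 − 2P − Q) − ¼ ln(1 − 2Q).
1 − 2P − Q = 0.93952, giving −½ ln(0.93952) = 0.031193.
1 − 2Q = 0.960232, giving −¼ ln(0.960232) = 0.010145.
d = 0.031193 + 0.010145 = 0.041338.

0.041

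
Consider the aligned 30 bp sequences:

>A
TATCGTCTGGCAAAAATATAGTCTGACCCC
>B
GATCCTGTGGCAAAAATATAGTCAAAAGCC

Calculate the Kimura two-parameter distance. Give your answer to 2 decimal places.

Of 30 sites, 1 differences are transitions and 6 are transversions, so P = 1/30 ≈ 0.033333 and Q = 6/30 = 0.2.
Under the Kimura two-parameter model, d = −½ ln(1 − 2P − Q) − ¼ ln(1 − 2Q).
1 − 2P − Q = 0.733334, giving −½ ln(0.733334) = 0.155077.
1 − 2Q = 0.6, giving −¼ ln(0.6) = 0.127706.
d = 0.155077 + 0.127706 = 0.282783.

0.28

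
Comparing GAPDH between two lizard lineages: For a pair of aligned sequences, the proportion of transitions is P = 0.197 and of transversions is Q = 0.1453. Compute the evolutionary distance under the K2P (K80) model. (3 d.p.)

0.473

Under the Kimura two-parameter model, d = −½ ln(1 − 2P − Q) − ¼ ln(1 − 2Q).
1 − 2P − Q = 0.4607, giving −½ ln(0.4607) = 0.387504.
1 − 2Q = 0.7094, giving −¼ ln(0.7094) = 0.085834.
d = 0.387504 + 0.085834 = 0.473338.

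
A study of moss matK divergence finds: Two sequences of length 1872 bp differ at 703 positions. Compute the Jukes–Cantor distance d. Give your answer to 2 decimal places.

0.52

p = 703/1872 ≈ 0.375534.
d = −(3/4) ln(1 − 4p/3) = −0.75 ln(1 − 0.500712) = −0.75 ln(0.499288)
  = −0.75 × (-0.694572) = 0.520929 substitutions/site.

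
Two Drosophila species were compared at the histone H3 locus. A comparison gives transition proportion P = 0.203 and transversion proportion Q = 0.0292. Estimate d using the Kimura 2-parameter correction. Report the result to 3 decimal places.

Under the Kimura two-parameter model, d = −½ ln(1 − 2P − Q) − ¼ ln(1 − 2Q).
1 − 2P − Q = 0.5648, giving −½ ln(0.5648) = 0.285642.
1 − 2Q = 0.9416, giving −¼ ln(0.9416) = 0.015044.
d = 0.285642 + 0.015044 = 0.300686.

0.301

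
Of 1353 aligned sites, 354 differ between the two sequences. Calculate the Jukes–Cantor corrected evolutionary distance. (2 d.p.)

0.32

p = 354/1353 ≈ 0.261641.
d = −(3/4) ln(1 − 4p/3) = −0.75 ln(1 − 0.348855) = −0.75 ln(0.651145)
  = −0.75 × (-0.429023) = 0.321767 substitutions/site.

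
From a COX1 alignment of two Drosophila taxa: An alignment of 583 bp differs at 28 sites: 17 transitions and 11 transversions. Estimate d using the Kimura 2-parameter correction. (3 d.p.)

P = 17/583 ≈ 0.02916 and Q = 11/583 ≈ 0.018868.
Under the Kimura two-parameter model, d = −½ ln(1 − 2P − Q) − ¼ ln(1 − 2Q).
1 − 2P − Q = 0.922812, giving −½ ln(0.922812) = 0.040165.
1 − 2Q = 0.962264, giving −¼ ln(0.962264) = 0.009617.
d = 0.040165 + 0.009617 = 0.049782.

0.050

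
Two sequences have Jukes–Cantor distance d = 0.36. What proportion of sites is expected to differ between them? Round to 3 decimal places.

p = (3/4)(1 − e^(−4d/3)) = 0.75 × (1 − e^(-0.48)) = 0.75 × (1 − 0.618783) = 0.285913.

0.286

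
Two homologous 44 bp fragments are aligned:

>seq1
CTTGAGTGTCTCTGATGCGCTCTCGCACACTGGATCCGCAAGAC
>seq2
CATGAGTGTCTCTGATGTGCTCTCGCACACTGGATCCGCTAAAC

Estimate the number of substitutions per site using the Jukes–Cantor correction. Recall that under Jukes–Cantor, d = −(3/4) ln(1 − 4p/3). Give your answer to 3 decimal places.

0.097

The sequences differ at 4 of 44 sites (2, 18, 40, 42), so p = 4/44 ≈ 0.090909.
d = −(3/4) ln(1 − 4p/3) = −0.75 ln(1 − 0.121212) = −0.75 ln(0.878788)
  = −0.75 × (-0.129212) = 0.096909 substitutions/site.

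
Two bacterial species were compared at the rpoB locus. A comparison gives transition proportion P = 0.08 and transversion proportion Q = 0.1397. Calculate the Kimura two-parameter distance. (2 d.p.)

Under the Kimura two-parameter model, d = −½ ln(1 − 2P − Q) − ¼ ln(1 − 2Q).
1 − 2P − Q = 0.7003, giving −½ ln(0.7003) = 0.178123.
1 − 2Q = 0.7206, giving −¼ ln(0.7206) = 0.081918.
d = 0.178123 + 0.081918 = 0.260041.

0.26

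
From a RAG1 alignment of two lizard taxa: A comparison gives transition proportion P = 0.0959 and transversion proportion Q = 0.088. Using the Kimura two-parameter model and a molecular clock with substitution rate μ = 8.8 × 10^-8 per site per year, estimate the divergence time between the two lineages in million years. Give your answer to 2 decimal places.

1.21

Under the Kimura two-parameter model, d = −½ ln(1 − 2P − Q) − ¼ ln(1 − 2Q).
1 − 2P − Q = 0.7202, giving −½ ln(0.7202) = 0.164113.
1 − 2Q = 0.824, giving −¼ ln(0.824) = 0.048396.
d = 0.164113 + 0.048396 = 0.212509.
Under a molecular clock d = 2μt, so t = d/(2μ) = 0.212509 / (2 × 8.8 × 10^-8) = 1.21 million years.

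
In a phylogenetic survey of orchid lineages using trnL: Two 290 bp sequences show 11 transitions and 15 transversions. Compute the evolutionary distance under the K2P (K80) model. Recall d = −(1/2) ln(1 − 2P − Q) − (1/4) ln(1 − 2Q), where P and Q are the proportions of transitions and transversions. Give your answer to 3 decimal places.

0.096

P = 11/290 ≈ 0.037931 and Q = 15/290 ≈ 0.051724.
Under the Kimura two-parameter model, d = −½ ln(1 − 2P − Q) − ¼ ln(1 − 2Q).
1 − 2P − Q = 0.872414, giving −½ ln(0.872414) = 0.068246.
1 − 2Q = 0.896552, giving −¼ ln(0.896552) = 0.027300.
d = 0.068246 + 0.027300 = 0.095546.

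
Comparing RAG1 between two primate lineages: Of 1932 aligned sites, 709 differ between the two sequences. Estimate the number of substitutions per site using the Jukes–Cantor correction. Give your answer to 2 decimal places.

0.50

p = 709/1932 ≈ 0.366977.
d = −(3/4) ln(1 − 4p/3) = −0.75 ln(1 − 0.489303) = −0.75 ln(0.510697)
  = −0.75 × (-0.671979) = 0.503984 substitutions/site.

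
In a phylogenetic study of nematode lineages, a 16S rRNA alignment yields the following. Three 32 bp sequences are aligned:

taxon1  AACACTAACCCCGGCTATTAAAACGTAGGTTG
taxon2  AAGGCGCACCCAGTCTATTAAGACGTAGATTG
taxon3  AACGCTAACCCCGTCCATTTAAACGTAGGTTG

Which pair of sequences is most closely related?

taxon1 and taxon3

taxon1–taxon2: 8/32 differ, p = 0.250, d = 0.304.
taxon1–taxon3: 4/32 differ, p = 0.125, d = 0.137.
taxon2–taxon3: 8/32 differ, p = 0.250, d = 0.304.
The smallest distance is between taxon1 and taxon3.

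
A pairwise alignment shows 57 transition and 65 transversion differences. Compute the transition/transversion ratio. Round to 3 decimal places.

R = 57/65 = 0.876923… ≈ 0.877 (to 3 d.p.).

0.877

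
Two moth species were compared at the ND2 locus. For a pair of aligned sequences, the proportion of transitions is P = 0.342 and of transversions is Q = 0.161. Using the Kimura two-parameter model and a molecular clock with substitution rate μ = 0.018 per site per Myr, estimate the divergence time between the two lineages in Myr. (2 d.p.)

28.59

Under the Kimura two-parameter model, d = −½ ln(1 − 2P − Q) − ¼ ln(1 − 2Q).
1 − 2P − Q = 0.155, giving −½ ln(0.155) = 0.932165.
1 − 2Q = 0.678, giving −¼ ln(0.678) = 0.097152.
d = 0.932165 + 0.097152 = 1.029317.
Under a molecular clock d = 2μt, so t = d/(2μ) = 1.029317 / (2 × 0.018) = 28.59 Myr.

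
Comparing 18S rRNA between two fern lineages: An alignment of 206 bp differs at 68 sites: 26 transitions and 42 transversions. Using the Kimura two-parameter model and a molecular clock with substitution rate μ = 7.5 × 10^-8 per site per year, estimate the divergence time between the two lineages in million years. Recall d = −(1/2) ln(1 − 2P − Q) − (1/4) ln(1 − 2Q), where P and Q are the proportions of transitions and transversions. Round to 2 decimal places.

2.90

P = 26/206 ≈ 0.126214 and Q = 42/206 ≈ 0.203883.
Under the Kimura two-parameter model, d = −½ ln(1 − 2P − Q) − ¼ ln(1 − 2Q).
1 − 2P − Q = 0.543689, giving −½ ln(0.543689) = 0.304689.
1 − 2Q = 0.592234, giving −¼ ln(0.592234) = 0.130963.
d = 0.304689 + 0.130963 = 0.435652.
Under a molecular clock d = 2μt, so t = d/(2μ) = 0.435652 / (2 × 7.5 × 10^-8) = 2.90 million years.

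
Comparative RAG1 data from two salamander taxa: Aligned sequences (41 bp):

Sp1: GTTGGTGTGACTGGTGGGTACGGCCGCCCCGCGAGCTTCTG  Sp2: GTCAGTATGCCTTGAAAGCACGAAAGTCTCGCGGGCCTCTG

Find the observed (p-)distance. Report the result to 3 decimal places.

0.390

The sequences differ at 16 of 41 positions.
p = 16/41 = 0.390243… ≈ 0.390 (to 3 d.p.).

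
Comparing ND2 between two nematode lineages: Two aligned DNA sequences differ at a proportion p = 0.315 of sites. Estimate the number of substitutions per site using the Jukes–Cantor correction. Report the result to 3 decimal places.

d = −(3/4) ln(1 − 4p/3) = −0.75 ln(1 − 0.42) = −0.75 ln(0.58)
  = −0.75 × (-0.544727) = 0.408545 substitutions/site.

0.409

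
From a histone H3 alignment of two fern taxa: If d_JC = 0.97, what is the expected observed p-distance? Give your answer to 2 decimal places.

0.54

p = (3/4)(1 − e^(−4d/3)) = 0.75 × (1 − e^(-1.293333)) = 0.75 × (1 − 0.274355) = 0.544234.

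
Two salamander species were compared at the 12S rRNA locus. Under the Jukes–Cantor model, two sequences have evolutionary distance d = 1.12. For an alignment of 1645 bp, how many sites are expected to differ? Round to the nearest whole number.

957

Invert JC69: p = (3/4)(1 − e^(−4d/3)) = 0.75 × (1 − e^(-1.493333)) = 0.75 × (1 − 0.224623) = 0.581533.
Expected differing sites = pL ≈ 0.581533 × 1645 = 956.621785 ≈ 957.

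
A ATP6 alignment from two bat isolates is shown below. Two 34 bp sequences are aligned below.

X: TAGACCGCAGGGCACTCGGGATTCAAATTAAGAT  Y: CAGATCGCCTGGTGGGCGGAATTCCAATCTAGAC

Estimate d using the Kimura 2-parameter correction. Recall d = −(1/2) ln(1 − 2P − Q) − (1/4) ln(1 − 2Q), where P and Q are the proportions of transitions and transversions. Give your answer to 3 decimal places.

0.552

Of 34 sites, 7 differences are transitions and 6 are transversions, so P = 7/34 ≈ 0.205882 and Q = 6/34 ≈ 0.176471.
Under the Kimura two-parameter model, d = −½ ln(1 − 2P − Q) − ¼ ln(1 − 2Q).
1 − 2P − Q = 0.411765, giving −½ ln(0.411765) = 0.443651.
1 − 2Q = 0.647058, giving −¼ ln(0.647058) = 0.108830.
d = 0.443651 + 0.108830 = 0.552481.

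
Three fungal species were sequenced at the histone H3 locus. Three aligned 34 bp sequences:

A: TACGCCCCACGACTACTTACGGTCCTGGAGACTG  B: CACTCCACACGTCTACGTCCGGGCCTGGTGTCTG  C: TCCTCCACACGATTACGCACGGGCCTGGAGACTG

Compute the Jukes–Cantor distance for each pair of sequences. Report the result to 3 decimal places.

d(A,B) = 0.326, d(A,C) = 0.241, d(B,C) = 0.282

A–B: 9/34 sites differ → p ≈ 0.264706, d = −0.75 ln(1 − 0.352941) = 0.326488 ≈ 0.326.
A–C: 7/34 sites differ → p ≈ 0.205882, d = −0.75 ln(1 − 0.274509) = 0.240680 ≈ 0.241.
B–C: 8/34 sites differ → p ≈ 0.235294, d = −0.75 ln(1 − 0.313725) = 0.282358 ≈ 0.282.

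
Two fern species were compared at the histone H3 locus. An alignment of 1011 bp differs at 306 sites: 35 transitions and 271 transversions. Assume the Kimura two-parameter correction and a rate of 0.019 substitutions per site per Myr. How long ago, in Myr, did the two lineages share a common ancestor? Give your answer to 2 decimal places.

P = 35/1011 ≈ 0.034619 and Q = 271/1011 ≈ 0.268051.
Under the Kimura two-parameter model, d = −½ ln(1 − 2P − Q) − ¼ ln(1 − 2Q).
1 − 2P − Q = 0.662711, giving −½ ln(0.662711) = 0.205708.
1 − 2Q = 0.463898, giving −¼ ln(0.463898) = 0.192023.
d = 0.205708 + 0.192023 = 0.397731.
Under a molecular clock d = 2μt, so t = d/(2μ) = 0.397731 / (2 × 0.019) = 10.47 Myr.

10.47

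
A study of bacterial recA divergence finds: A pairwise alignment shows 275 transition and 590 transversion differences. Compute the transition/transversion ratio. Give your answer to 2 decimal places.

0.47

R = 275/590 = 0.466101… ≈ 0.47 (to 2 d.p.).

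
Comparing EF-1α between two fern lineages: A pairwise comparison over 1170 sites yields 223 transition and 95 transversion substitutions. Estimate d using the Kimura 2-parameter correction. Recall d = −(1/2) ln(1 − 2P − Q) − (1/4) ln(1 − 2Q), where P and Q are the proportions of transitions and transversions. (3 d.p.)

P = 223/1170 ≈ 0.190598 and Q = 95/1170 ≈ 0.081197.
Under the Kimura two-parameter model, d = −½ ln(1 − 2P − Q) − ¼ ln(1 − 2Q).
1 − 2P − Q = 0.537607, giving −½ ln(0.537607) = 0.310314.
1 − 2Q = 0.837606, giving −¼ ln(0.837606) = 0.044302.
d = 0.310314 + 0.044302 = 0.354616.

0.355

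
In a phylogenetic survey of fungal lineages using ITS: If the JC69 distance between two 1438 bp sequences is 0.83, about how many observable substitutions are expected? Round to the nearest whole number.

722

Invert JC69: p = (3/4)(1 − e^(−4d/3)) = 0.75 × (1 − e^(-1.106667)) = 0.75 × (1 − 0.330659) = 0.502006.
Expected differing sites = pL ≈ 0.502006 × 1438 = 721.884628 ≈ 722.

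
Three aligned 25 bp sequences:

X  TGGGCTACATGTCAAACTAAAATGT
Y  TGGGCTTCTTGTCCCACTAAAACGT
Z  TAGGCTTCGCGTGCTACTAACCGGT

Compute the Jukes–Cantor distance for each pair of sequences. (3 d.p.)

X–Y: 5/25 sites differ → p = 0.2, d = −0.75 ln(1 − 0.266667) = 0.232617 ≈ 0.233.
X–Z: 10/25 sites differ → p = 0.4, d = −0.75 ln(1 − 0.533333) = 0.571605 ≈ 0.572.
Y–Z: 8/25 sites differ → p = 0.32, d = −0.75 ln(1 − 0.426667) = 0.417216 ≈ 0.417.

d(X,Y) = 0.233, d(X,Z) = 0.572, d(Y,Z) = 0.417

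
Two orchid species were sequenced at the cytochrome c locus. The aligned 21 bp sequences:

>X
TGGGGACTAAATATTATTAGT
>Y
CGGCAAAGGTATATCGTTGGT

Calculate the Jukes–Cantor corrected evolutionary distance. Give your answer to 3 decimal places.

0.756

The sequences differ at 10 of 21 sites (1, 4, 5, 7, 8, 9, 10, 15, 16, 19), so p = 10/21 ≈ 0.47619.
d = −(3/4) ln(1 − 4p/3) = −0.75 ln(1 − 0.63492) = −0.75 ln(0.36508)
  = −0.75 × (-1.007639) = 0.755729 substitutions/site.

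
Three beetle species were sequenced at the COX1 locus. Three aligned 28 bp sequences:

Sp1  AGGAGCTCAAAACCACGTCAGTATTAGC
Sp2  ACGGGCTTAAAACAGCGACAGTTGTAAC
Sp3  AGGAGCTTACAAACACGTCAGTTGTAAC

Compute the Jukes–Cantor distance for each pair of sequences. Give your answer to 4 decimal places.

d(Sp1,Sp2) = 0.4197, d(Sp1,Sp3) = 0.2524, d(Sp2,Sp3) = 0.3041

Sp1–Sp2: 9/28 sites differ → p ≈ 0.321429, d = −0.75 ln(1 − 0.428572) = 0.419713 ≈ 0.4197.
Sp1–Sp3: 6/28 sites differ → p ≈ 0.214286, d = −0.75 ln(1 − 0.285715) = 0.252355 ≈ 0.2524.
Sp2–Sp3: 7/28 sites differ → p = 0.25, d = −0.75 ln(1 − 0.333333) = 0.304098 ≈ 0.3041.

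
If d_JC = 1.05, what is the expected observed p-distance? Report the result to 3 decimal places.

p = (3/4)(1 − e^(−4d/3)) = 0.75 × (1 − e^(-1.4)) = 0.75 × (1 − 0.246597) = 0.565052.

0.565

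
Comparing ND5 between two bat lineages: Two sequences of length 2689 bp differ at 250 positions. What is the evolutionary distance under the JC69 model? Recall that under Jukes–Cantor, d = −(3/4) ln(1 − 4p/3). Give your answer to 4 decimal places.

p = 250/2689 ≈ 0.092971.
d = −(3/4) ln(1 − 4p/3) = −0.75 ln(1 − 0.123961) = −0.75 ln(0.876039)
  = −0.75 × (-0.132345) = 0.099259 substitutions/site.

0.0993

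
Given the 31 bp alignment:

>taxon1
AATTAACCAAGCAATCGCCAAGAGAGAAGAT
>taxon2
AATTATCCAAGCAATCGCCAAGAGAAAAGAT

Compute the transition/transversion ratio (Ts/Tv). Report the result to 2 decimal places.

1.00

Transitions are A↔G and C↔T; transversions are all other mismatches.
Transitions: 1. Transversions: 1.
R = 1/1 = 1.00.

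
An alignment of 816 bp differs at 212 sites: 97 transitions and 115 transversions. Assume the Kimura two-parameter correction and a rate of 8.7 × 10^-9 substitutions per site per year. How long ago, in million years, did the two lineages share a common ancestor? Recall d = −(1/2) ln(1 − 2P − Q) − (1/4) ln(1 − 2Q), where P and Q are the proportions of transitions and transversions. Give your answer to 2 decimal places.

18.43

P = 97/816 ≈ 0.118873 and Q = 115/816 ≈ 0.140931.
Under the Kimura two-parameter model, d = −½ ln(1 − 2P − Q) − ¼ ln(1 − 2Q).
1 − 2P − Q = 0.621323, giving −½ ln(0.621323) = 0.237952.
1 − 2Q = 0.718138, giving −¼ ln(0.718138) = 0.082773.
d = 0.237952 + 0.082773 = 0.320725.
Under a molecular clock d = 2μt, so t = d/(2μ) = 0.320725 / (2 × 8.7 × 10^-9) = 18.43 million years.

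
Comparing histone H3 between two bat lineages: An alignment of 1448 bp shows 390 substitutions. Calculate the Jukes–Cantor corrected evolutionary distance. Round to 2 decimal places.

0.33

p = 390/1448 ≈ 0.269337.
d = −(3/4) ln(1 − 4p/3) = −0.75 ln(1 − 0.359116) = −0.75 ln(0.640884)
  = −0.75 × (-0.444907) = 0.333680 substitutions/site.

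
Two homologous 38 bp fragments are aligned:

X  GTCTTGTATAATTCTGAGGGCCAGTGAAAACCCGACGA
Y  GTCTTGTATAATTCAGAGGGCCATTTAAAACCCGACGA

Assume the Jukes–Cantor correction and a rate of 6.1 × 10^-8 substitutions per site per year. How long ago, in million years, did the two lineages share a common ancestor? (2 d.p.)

0.68

The sequences differ at 3 of 38 sites (15, 24, 26), so p = 3/38 ≈ 0.078947.
d = −(3/4) ln(1 − 4p/3) = −0.75 ln(1 − 0.105263) = −0.75 ln(0.894737)
  = −0.75 × (-0.111225) = 0.083419 substitutions/site.
Under a molecular clock d = 2μt, so t = d/(2μ) = 0.083419 / (2 × 6.1 × 10^-8) = 0.68 million years.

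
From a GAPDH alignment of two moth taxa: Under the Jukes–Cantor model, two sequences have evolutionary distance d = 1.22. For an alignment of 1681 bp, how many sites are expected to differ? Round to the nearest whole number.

1013

Invert JC69: p = (3/4)(1 − e^(−4d/3)) = 0.75 × (1 − e^(-1.626667)) = 0.75 × (1 − 0.196584) = 0.602562.
Expected differing sites = pL ≈ 0.602562 × 1681 = 1012.906722 ≈ 1013.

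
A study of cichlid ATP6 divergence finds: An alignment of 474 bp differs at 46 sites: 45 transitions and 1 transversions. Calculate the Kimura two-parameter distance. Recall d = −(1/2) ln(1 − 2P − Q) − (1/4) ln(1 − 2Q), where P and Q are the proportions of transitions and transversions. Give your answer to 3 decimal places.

0.108

P = 45/474 ≈ 0.094937 and Q = 1/474 ≈ 0.00211.
Under the Kimura two-parameter model, d = −½ ln(1 − 2P − Q) − ¼ ln(1 − 2Q).
1 − 2P − Q = 0.808016, giving −½ ln(0.808016) = 0.106587.
1 − 2Q = 0.99578, giving −¼ ln(0.99578) = 0.001057.
d = 0.106587 + 0.001057 = 0.107644.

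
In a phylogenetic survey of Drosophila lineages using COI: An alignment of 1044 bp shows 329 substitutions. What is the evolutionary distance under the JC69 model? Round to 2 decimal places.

p = 329/1044 ≈ 0.315134.
d = −(3/4) ln(1 − 4p/3) = −0.75 ln(1 − 0.420179) = −0.75 ln(0.579821)
  = −0.75 × (-0.545036) = 0.408777 substitutions/site.

0.41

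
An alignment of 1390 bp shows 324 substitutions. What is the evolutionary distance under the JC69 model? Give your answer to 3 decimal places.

0.279

p = 324/1390 ≈ 0.233094.
d = −(3/4) ln(1 − 4p/3) = −0.75 ln(1 − 0.310792) = −0.75 ln(0.689208)
  = −0.75 × (-0.372212) = 0.279159 substitutions/site.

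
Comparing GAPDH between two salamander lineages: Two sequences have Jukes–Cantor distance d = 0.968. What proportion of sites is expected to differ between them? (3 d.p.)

0.544

p = (3/4)(1 − e^(−4d/3)) = 0.75 × (1 − e^(-1.290667)) = 0.75 × (1 − 0.275087) = 0.543685.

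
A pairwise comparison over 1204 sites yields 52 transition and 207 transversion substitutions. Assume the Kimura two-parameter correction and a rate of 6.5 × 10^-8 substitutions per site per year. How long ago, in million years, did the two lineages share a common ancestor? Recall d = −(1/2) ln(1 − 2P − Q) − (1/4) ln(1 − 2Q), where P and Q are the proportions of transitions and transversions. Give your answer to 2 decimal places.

P = 52/1204 ≈ 0.043189 and Q = 207/1204 ≈ 0.171927.
Under the Kimura two-parameter model, d = −½ ln(1 − 2P − Q) − ¼ ln(1 − 2Q).
1 − 2P − Q = 0.741695, giving −½ ln(0.741695) = 0.149409.
1 − 2Q = 0.656146, giving −¼ ln(0.656146) = 0.105343.
d = 0.149409 + 0.105343 = 0.254752.
Under a molecular clock d = 2μt, so t = d/(2μ) = 0.254752 / (2 × 6.5 × 10^-8) = 1.96 million years.

1.96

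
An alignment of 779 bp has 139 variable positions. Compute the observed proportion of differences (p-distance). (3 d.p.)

0.178

p = 139/779 = 0.178433… ≈ 0.178 (to 3 d.p.).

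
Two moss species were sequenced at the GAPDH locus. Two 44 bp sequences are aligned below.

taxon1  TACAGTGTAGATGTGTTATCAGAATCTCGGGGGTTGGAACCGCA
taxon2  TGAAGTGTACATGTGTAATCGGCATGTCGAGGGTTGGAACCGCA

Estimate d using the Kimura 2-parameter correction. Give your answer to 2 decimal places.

Of 44 sites, 3 differences are transitions and 5 are transversions, so P = 3/44 ≈ 0.068182 and Q = 5/44 ≈ 0.113636.
Under the Kimura two-parameter model, d = −½ ln(1 − 2P − Q) − ¼ ln(1 − 2Q).
1 − 2P − Q = 0.75, giving −½ ln(0.75) = 0.143841.
1 − 2Q = 0.772728, giving −¼ ln(0.772728) = 0.064457.
d = 0.143841 + 0.064457 = 0.208298.

0.21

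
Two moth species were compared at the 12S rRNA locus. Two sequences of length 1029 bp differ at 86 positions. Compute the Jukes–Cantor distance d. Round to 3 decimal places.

0.089

p = 86/1029 ≈ 0.083576.
d = −(3/4) ln(1 − 4p/3) = −0.75 ln(1 − 0.111435) = −0.75 ln(0.888565)
  = −0.75 × (-0.118147) = 0.088610 substitutions/site.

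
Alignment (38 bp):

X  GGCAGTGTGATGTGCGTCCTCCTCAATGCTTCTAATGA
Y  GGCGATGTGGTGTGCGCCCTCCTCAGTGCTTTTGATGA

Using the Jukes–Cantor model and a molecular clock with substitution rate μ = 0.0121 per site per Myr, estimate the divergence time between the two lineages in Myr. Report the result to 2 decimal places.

The sequences differ at 7 of 38 sites (4, 5, 10, 17, 26, 32, 34), so p = 7/38 ≈ 0.184211.
d = −(3/4) ln(1 − 4p/3) = −0.75 ln(1 − 0.245615) = −0.75 ln(0.754385)
  = −0.75 × (-0.281852) = 0.211389 substitutions/site.
Under a molecular clock d = 2μt, so t = d/(2μ) = 0.211389 / (2 × 0.0121) = 8.74 Myr.

8.74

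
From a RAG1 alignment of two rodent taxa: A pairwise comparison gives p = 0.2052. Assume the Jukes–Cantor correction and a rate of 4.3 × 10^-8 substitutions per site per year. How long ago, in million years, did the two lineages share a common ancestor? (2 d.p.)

2.79

d = −(3/4) ln(1 − 4p/3) = −0.75 ln(1 − 0.2736) = −0.75 ln(0.7264)
  = −0.75 × (-0.319654) = 0.239741 substitutions/site.
Under a molecular clock d = 2μt, so t = d/(2μ) = 0.239741 / (2 × 4.3 × 10^-8) = 2.79 million years.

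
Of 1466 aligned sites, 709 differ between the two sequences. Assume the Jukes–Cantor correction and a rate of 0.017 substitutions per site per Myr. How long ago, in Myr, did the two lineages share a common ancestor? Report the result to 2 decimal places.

p = 709/1466 ≈ 0.483629.
d = −(3/4) ln(1 − 4p/3) = −0.75 ln(1 − 0.644839) = −0.75 ln(0.355161)
  = −0.75 × (-1.035184) = 0.776388 substitutions/site.
Under a molecular clock d = 2μt, so t = d/(2μ) = 0.776388 / (2 × 0.017) = 22.83 Myr.

22.83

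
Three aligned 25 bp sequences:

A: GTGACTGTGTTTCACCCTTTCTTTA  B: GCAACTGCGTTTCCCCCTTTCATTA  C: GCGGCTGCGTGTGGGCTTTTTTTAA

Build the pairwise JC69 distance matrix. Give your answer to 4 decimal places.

A–B: 5/25 sites differ → p = 0.2, d = −0.75 ln(1 − 0.266667) = 0.232617 ≈ 0.2326.
A–C: 10/25 sites differ → p = 0.4, d = −0.75 ln(1 − 0.533333) = 0.571605 ≈ 0.5716.
B–C: 10/25 sites differ → p = 0.4, d = −0.75 ln(1 − 0.533333) = 0.571605 ≈ 0.5716.

d(A,B) = 0.2326, d(A,C) = 0.5716, d(B,C) = 0.5716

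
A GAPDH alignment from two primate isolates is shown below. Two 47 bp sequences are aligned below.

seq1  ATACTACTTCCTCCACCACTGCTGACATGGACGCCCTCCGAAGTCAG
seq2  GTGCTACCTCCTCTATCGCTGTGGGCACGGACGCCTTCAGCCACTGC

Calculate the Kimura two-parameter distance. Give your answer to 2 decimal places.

0.67

Of 47 sites, 14 differences are transitions and 5 are transversions, so P = 14/47 ≈ 0.297872 and Q = 5/47 ≈ 0.106383.
Under the Kimura two-parameter model, d = −½ ln(1 − 2P − Q) − ¼ ln(1 − 2Q).
1 − 2P − Q = 0.297873, giving −½ ln(0.297873) = 0.605544.
1 − 2Q = 0.787234, giving −¼ ln(0.787234) = 0.059807.
d = 0.605544 + 0.059807 = 0.665351.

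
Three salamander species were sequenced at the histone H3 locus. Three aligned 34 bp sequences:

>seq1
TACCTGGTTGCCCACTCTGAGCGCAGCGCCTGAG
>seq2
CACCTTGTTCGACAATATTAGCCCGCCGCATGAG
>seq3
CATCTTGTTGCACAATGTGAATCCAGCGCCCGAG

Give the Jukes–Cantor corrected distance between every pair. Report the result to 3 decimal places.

d(seq1,seq2) = 0.477, d(seq1,seq3) = 0.373, d(seq2,seq3) = 0.423

seq1–seq2: 12/34 sites differ → p ≈ 0.352941, d = −0.75 ln(1 − 0.470588) = 0.476991 ≈ 0.477.
seq1–seq3: 10/34 sites differ → p ≈ 0.294118, d = −0.75 ln(1 − 0.392157) = 0.373379 ≈ 0.373.
seq2–seq3: 11/34 sites differ → p ≈ 0.323529, d = −0.75 ln(1 − 0.431372) = 0.423397 ≈ 0.423.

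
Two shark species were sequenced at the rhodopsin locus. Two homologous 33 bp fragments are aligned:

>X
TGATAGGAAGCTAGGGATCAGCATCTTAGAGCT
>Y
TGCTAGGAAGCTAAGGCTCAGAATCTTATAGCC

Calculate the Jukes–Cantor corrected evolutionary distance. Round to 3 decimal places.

The sequences differ at 6 of 33 sites (3, 14, 17, 22, 29, 33), so p = 6/33 ≈ 0.181818.
d = −(3/4) ln(1 − 4p/3) = −0.75 ln(1 − 0.242424) = −0.75 ln(0.757576)
  = −0.75 × (-0.277631) = 0.208223 substitutions/site.

0.208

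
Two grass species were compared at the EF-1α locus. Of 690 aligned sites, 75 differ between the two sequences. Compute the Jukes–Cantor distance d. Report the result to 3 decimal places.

0.117

p = 75/690 ≈ 0.108696.
d = −(3/4) ln(1 − 4p/3) = −0.75 ln(1 − 0.144928) = −0.75 ln(0.855072)
  = −0.75 × (-0.156570) = 0.117428 substitutions/site.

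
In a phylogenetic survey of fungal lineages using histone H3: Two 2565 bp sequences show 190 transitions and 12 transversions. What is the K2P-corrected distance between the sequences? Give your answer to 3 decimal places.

0.085

P = 190/2565 ≈ 0.074074 and Q = 12/2565 ≈ 0.004678.
Under the Kimura two-parameter model, d = −½ ln(1 − 2P − Q) − ¼ ln(1 − 2Q).
1 − 2P − Q = 0.847174, giving −½ ln(0.847174) = 0.082925.
1 − 2Q = 0.990644, giving −¼ ln(0.990644) = 0.002350.
d = 0.082925 + 0.002350 = 0.085275.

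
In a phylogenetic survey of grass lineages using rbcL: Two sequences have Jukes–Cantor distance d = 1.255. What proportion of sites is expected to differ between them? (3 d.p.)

0.609

p = (3/4)(1 − e^(−4d/3)) = 0.75 × (1 − e^(-1.673333)) = 0.75 × (1 − 0.187621) = 0.609284.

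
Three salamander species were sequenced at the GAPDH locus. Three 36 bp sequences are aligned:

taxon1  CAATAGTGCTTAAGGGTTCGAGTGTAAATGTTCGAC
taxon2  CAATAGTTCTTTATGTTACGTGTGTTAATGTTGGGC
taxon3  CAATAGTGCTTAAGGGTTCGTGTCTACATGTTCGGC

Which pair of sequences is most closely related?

taxon1–taxon2: 9/36 differ, p = 0.250, d = 0.304.
taxon1–taxon3: 4/36 differ, p = 0.111, d = 0.120.
taxon2–taxon3: 9/36 differ, p = 0.250, d = 0.304.
The smallest distance is between taxon1 and taxon3.

taxon1 and taxon3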